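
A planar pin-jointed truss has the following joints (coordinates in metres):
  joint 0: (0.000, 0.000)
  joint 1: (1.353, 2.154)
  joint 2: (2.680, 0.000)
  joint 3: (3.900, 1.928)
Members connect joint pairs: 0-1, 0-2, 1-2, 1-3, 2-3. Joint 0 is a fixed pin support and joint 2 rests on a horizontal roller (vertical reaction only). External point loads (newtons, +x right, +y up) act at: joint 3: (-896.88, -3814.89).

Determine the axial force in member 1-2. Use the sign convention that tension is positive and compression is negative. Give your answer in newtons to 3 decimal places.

-1431.606

N=4 nodes, M=5 members, R=3 reactions → 2N=8, M+R=8
member 0 (0-1): L=2.5437, (cx,cy)=(0.5319,0.8468)
member 1 (0-2): L=2.6800, (cx,cy)=(1.0000,0.0000)
member 2 (1-2): L=2.5299, (cx,cy)=(0.5245,-0.8514)
member 3 (1-3): L=2.5570, (cx,cy)=(0.9961,-0.0884)
member 4 (2-3): L=2.2816, (cx,cy)=(0.5347,0.8450)
solve A·x = −loads:
  F[0-1] = +1288.8597 N (tension)
  F[0-2] = -1582.4320 N (compression)
  F[1-2] = -1431.6061 N (compression)
  F[1-3] = +1442.0966 N (tension)
  F[2-3] = -4363.6669 N (compression)
  Rx@0 = +896.8800 N
  Ry@0 = -1091.4109 N
  Ry@2 = +4906.3009 N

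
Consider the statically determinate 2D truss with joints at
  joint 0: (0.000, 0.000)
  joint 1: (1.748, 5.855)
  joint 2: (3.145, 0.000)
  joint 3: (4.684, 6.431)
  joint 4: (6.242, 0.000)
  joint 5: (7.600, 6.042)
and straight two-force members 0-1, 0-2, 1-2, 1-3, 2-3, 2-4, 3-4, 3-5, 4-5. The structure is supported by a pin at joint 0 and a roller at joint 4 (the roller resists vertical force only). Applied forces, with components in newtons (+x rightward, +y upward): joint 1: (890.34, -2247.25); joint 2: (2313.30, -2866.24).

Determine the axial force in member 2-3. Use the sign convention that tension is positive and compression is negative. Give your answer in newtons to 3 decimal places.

3287.199

N=6 nodes, M=9 members, R=3 reactions → 2N=12, M+R=12
member 0 (0-1): L=6.1104, (cx,cy)=(0.2861,0.9582)
member 1 (0-2): L=3.1450, (cx,cy)=(1.0000,0.0000)
member 2 (1-2): L=6.0194, (cx,cy)=(0.2321,-0.9727)
member 3 (1-3): L=2.9920, (cx,cy)=(0.9813,0.1925)
member 4 (2-3): L=6.6126, (cx,cy)=(0.2327,0.9725)
member 5 (2-4): L=3.0970, (cx,cy)=(1.0000,0.0000)
member 6 (3-4): L=6.6170, (cx,cy)=(0.2355,-0.9719)
member 7 (3-5): L=2.9418, (cx,cy)=(0.9912,-0.1322)
member 8 (4-5): L=6.1927, (cx,cy)=(0.2193,0.9757)
solve A·x = −loads:
  F[0-1] = -2301.0588 N (compression)
  F[0-2] = +3861.9071 N (tension)
  F[1-2] = -339.9735 N (compression)
  F[1-3] = -1497.7209 N (compression)
  F[2-3] = +3287.1990 N (tension)
  F[2-4] = +704.6483 N (tension)
  F[3-4] = -2992.7349 N (compression)
  F[3-5] = -0.0000 N (compression)
  F[4-5] = +0.0000 N (tension)
  Rx@0 = -3203.6400 N
  Ry@0 = +2204.8936 N
  Ry@4 = +2908.5964 N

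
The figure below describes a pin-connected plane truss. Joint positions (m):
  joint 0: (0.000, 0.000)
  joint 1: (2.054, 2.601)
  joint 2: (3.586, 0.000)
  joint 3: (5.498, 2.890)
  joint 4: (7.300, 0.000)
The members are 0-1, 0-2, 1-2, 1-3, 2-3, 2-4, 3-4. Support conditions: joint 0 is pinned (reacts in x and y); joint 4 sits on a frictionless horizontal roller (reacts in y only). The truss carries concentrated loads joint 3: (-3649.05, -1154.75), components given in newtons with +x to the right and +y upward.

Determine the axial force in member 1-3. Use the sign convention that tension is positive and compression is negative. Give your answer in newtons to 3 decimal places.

-2280.373

N=5 nodes, M=7 members, R=3 reactions → 2N=10, M+R=10
member 0 (0-1): L=3.3142, (cx,cy)=(0.6198,0.7848)
member 1 (0-2): L=3.5860, (cx,cy)=(1.0000,0.0000)
member 2 (1-2): L=3.0186, (cx,cy)=(0.5075,-0.8616)
member 3 (1-3): L=3.4561, (cx,cy)=(0.9965,0.0836)
member 4 (2-3): L=3.4652, (cx,cy)=(0.5518,0.8340)
member 5 (2-4): L=3.7140, (cx,cy)=(1.0000,0.0000)
member 6 (3-4): L=3.4058, (cx,cy)=(0.5291,-0.8486)
solve A·x = −loads:
  F[0-1] = -2203.9730 N (compression)
  F[0-2] = -2283.1336 N (compression)
  F[1-2] = +1786.1054 N (tension)
  F[1-3] = -2280.3734 N (compression)
  F[2-3] = -1845.3124 N (compression)
  F[2-4] = -358.4815 N (compression)
  F[3-4] = +677.5290 N (tension)
  Rx@0 = +3649.0500 N
  Ry@0 = +1729.6732 N
  Ry@4 = -574.9232 N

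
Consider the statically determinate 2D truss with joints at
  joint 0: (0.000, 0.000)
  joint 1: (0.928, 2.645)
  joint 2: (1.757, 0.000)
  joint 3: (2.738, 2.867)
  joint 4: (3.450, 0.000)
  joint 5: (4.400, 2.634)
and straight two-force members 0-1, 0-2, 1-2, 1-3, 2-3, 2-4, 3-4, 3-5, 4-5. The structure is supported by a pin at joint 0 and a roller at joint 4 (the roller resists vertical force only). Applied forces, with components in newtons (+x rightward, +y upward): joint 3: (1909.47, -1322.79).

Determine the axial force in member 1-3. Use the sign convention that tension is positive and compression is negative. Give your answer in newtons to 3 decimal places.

846.714

N=6 nodes, M=9 members, R=3 reactions → 2N=12, M+R=12
member 0 (0-1): L=2.8031, (cx,cy)=(0.3311,0.9436)
member 1 (0-2): L=1.7570, (cx,cy)=(1.0000,0.0000)
member 2 (1-2): L=2.7719, (cx,cy)=(0.2991,-0.9542)
member 3 (1-3): L=1.8236, (cx,cy)=(0.9926,0.1217)
member 4 (2-3): L=3.0302, (cx,cy)=(0.3237,0.9461)
member 5 (2-4): L=1.6930, (cx,cy)=(1.0000,0.0000)
member 6 (3-4): L=2.9541, (cx,cy)=(0.2410,-0.9705)
member 7 (3-5): L=1.6783, (cx,cy)=(0.9903,-0.1388)
member 8 (4-5): L=2.8001, (cx,cy)=(0.3393,0.9407)
solve A·x = −loads:
  F[0-1] = +1392.3200 N (tension)
  F[0-2] = +1448.5210 N (tension)
  F[1-2] = -1268.7992 N (compression)
  F[1-3] = +846.7142 N (tension)
  F[2-3] = +1279.6399 N (tension)
  F[2-4] = +654.7802 N (tension)
  F[3-4] = -2716.6828 N (compression)
  F[3-5] = +0.0000 N (tension)
  F[4-5] = -0.0000 N (compression)
  Rx@0 = -1909.4700 N
  Ry@0 = -1313.8041 N
  Ry@4 = +2636.5941 N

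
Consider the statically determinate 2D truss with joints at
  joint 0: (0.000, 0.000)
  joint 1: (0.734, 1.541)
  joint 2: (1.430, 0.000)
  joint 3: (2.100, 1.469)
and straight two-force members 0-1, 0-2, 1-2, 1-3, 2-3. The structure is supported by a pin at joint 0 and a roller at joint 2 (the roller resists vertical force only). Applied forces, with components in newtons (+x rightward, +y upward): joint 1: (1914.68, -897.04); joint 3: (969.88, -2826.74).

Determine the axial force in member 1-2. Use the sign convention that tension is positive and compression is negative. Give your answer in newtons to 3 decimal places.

-5443.282

N=4 nodes, M=5 members, R=3 reactions → 2N=8, M+R=8
member 0 (0-1): L=1.7069, (cx,cy)=(0.4300,0.9028)
member 1 (0-2): L=1.4300, (cx,cy)=(1.0000,0.0000)
member 2 (1-2): L=1.6909, (cx,cy)=(0.4116,-0.9114)
member 3 (1-3): L=1.3679, (cx,cy)=(0.9986,-0.0526)
member 4 (2-3): L=1.6146, (cx,cy)=(0.4150,0.9098)
solve A·x = −loads:
  F[0-1] = +4372.3676 N (tension)
  F[0-2] = +1004.3346 N (tension)
  F[1-2] = -5443.2819 N (compression)
  F[1-3] = +2209.1628 N (tension)
  F[2-3] = -2979.0655 N (compression)
  Rx@0 = -2884.5600 N
  Ry@0 = -3947.4486 N
  Ry@2 = +7671.2286 N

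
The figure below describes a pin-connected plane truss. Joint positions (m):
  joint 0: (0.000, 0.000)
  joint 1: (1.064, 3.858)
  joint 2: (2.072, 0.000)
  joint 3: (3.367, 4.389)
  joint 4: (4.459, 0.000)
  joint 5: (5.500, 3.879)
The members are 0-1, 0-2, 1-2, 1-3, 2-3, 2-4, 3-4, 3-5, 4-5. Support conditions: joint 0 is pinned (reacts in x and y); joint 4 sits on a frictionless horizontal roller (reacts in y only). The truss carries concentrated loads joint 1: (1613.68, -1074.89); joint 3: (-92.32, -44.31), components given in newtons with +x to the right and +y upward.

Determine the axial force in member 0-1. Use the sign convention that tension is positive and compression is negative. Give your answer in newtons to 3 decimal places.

493.832

N=6 nodes, M=9 members, R=3 reactions → 2N=12, M+R=12
member 0 (0-1): L=4.0020, (cx,cy)=(0.2659,0.9640)
member 1 (0-2): L=2.0720, (cx,cy)=(1.0000,0.0000)
member 2 (1-2): L=3.9875, (cx,cy)=(0.2528,-0.9675)
member 3 (1-3): L=2.3634, (cx,cy)=(0.9744,0.2247)
member 4 (2-3): L=4.5761, (cx,cy)=(0.2830,0.9591)
member 5 (2-4): L=2.3870, (cx,cy)=(1.0000,0.0000)
member 6 (3-4): L=4.5228, (cx,cy)=(0.2414,-0.9704)
member 7 (3-5): L=2.1931, (cx,cy)=(0.9726,-0.2325)
member 8 (4-5): L=4.0163, (cx,cy)=(0.2592,0.9658)
solve A·x = −loads:
  F[0-1] = +493.8318 N (tension)
  F[0-2] = +1390.0674 N (tension)
  F[1-2] = -1845.1247 N (compression)
  F[1-3] = -1042.6150 N (compression)
  F[2-3] = +1861.2839 N (tension)
  F[2-4] = +396.9065 N (tension)
  F[3-4] = -1643.8935 N (compression)
  F[3-5] = -0.0000 N (compression)
  F[4-5] = +0.0000 N (tension)
  Rx@0 = -1521.3600 N
  Ry@0 = -476.0590 N
  Ry@4 = +1595.2590 N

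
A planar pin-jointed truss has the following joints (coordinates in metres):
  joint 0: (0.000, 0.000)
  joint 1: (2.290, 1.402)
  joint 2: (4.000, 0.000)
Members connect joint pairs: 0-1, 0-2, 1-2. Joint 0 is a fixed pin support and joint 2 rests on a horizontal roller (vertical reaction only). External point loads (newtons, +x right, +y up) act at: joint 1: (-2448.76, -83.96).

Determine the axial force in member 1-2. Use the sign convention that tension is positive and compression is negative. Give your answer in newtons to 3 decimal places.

1277.903

N=3 nodes, M=3 members, R=3 reactions → 2N=6, M+R=6
member 0 (0-1): L=2.6851, (cx,cy)=(0.8529,0.5221)
member 1 (0-2): L=4.0000, (cx,cy)=(1.0000,0.0000)
member 2 (1-2): L=2.2113, (cx,cy)=(0.7733,-0.6340)
solve A·x = −loads:
  F[0-1] = -1712.5263 N (compression)
  F[0-2] = -988.2181 N (compression)
  F[1-2] = +1277.9033 N (tension)
  Rx@0 = +2448.7600 N
  Ry@0 = +894.1833 N
  Ry@2 = -810.2233 N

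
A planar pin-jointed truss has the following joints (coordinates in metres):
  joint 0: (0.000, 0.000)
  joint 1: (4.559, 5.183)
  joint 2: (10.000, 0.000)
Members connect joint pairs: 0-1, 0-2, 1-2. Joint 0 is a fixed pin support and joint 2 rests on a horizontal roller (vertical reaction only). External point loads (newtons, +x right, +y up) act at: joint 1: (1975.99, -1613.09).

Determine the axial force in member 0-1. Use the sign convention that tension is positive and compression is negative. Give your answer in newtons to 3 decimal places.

195.074

N=3 nodes, M=3 members, R=3 reactions → 2N=6, M+R=6
member 0 (0-1): L=6.9028, (cx,cy)=(0.6605,0.7509)
member 1 (0-2): L=10.0000, (cx,cy)=(1.0000,0.0000)
member 2 (1-2): L=7.5145, (cx,cy)=(0.7241,-0.6897)
solve A·x = −loads:
  F[0-1] = +195.0741 N (tension)
  F[0-2] = +1847.1511 N (tension)
  F[1-2] = -2551.0842 N (compression)
  Rx@0 = -1975.9900 N
  Ry@0 = -146.4733 N
  Ry@2 = +1759.5633 N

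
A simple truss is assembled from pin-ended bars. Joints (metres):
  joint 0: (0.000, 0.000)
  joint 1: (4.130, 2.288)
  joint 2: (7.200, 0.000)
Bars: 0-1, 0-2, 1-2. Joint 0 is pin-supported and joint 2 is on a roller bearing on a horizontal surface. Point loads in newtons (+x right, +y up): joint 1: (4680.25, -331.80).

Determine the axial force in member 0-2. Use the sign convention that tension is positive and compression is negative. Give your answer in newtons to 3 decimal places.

2250.980

N=3 nodes, M=3 members, R=3 reactions → 2N=6, M+R=6
member 0 (0-1): L=4.7214, (cx,cy)=(0.8747,0.4846)
member 1 (0-2): L=7.2000, (cx,cy)=(1.0000,0.0000)
member 2 (1-2): L=3.8288, (cx,cy)=(0.8018,-0.5976)
solve A·x = −loads:
  F[0-1] = +2777.1457 N (tension)
  F[0-2] = +2250.9804 N (tension)
  F[1-2] = -2807.3593 N (compression)
  Rx@0 = -4680.2500 N
  Ry@0 = -1345.8036 N
  Ry@2 = +1677.6036 N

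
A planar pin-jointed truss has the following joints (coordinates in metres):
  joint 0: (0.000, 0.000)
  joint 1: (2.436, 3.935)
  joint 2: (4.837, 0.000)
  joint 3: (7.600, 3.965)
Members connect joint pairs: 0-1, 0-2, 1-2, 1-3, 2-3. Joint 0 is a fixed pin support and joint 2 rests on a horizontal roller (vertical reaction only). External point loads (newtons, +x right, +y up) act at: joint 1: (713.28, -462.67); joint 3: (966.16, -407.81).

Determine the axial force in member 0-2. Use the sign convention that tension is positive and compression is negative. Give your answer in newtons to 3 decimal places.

827.898

N=4 nodes, M=5 members, R=3 reactions → 2N=8, M+R=8
member 0 (0-1): L=4.6280, (cx,cy)=(0.5264,0.8503)
member 1 (0-2): L=4.8370, (cx,cy)=(1.0000,0.0000)
member 2 (1-2): L=4.6097, (cx,cy)=(0.5209,-0.8536)
member 3 (1-3): L=5.1641, (cx,cy)=(1.0000,0.0058)
member 4 (2-3): L=4.8327, (cx,cy)=(0.5717,0.8204)
solve A·x = −loads:
  F[0-1] = +1617.7871 N (tension)
  F[0-2] = +827.8983 N (tension)
  F[1-2] = -2144.8330 N (compression)
  F[1-3] = +1255.4449 N (tension)
  F[2-3] = -505.9489 N (compression)
  Rx@0 = -1679.4400 N
  Ry@0 = -1375.5405 N
  Ry@2 = +2246.0205 N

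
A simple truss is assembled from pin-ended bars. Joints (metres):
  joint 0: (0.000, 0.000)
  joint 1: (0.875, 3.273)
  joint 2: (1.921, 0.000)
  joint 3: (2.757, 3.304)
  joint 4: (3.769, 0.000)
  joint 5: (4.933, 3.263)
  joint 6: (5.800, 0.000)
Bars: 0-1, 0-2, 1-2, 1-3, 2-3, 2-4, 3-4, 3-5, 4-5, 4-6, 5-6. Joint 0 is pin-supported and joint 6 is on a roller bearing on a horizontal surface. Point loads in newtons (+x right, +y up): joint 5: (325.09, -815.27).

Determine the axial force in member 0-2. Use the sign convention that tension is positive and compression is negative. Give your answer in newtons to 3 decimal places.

N=7 nodes, M=11 members, R=3 reactions → 2N=14, M+R=14
member 0 (0-1): L=3.3879, (cx,cy)=(0.2583,0.9661)
member 1 (0-2): L=1.9210, (cx,cy)=(1.0000,0.0000)
member 2 (1-2): L=3.4361, (cx,cy)=(0.3044,-0.9525)
member 3 (1-3): L=1.8823, (cx,cy)=(0.9999,0.0165)
member 4 (2-3): L=3.4081, (cx,cy)=(0.2453,0.9694)
member 5 (2-4): L=1.8480, (cx,cy)=(1.0000,0.0000)
member 6 (3-4): L=3.4555, (cx,cy)=(0.2929,-0.9562)
member 7 (3-5): L=2.1764, (cx,cy)=(0.9998,-0.0188)
member 8 (4-5): L=3.4644, (cx,cy)=(0.3360,0.9419)
member 9 (4-6): L=2.0310, (cx,cy)=(1.0000,0.0000)
member 10 (5-6): L=3.3762, (cx,cy)=(0.2568,-0.9665)
solve A·x = −loads:
  F[0-1] = +63.1653 N (tension)
  F[0-2] = +308.7764 N (tension)
  F[1-2] = -63.4467 N (compression)
  F[1-3] = +35.6327 N (tension)
  F[2-3] = +62.3401 N (tension)
  F[2-4] = +274.1703 N (tension)
  F[3-4] = -65.2003 N (compression)
  F[3-5] = +70.0270 N (tension)
  F[4-5] = +66.1894 N (tension)
  F[4-6] = +232.8365 N (tension)
  F[5-6] = -906.6979 N (compression)
  Rx@0 = -325.0900 N
  Ry@0 = -61.0223 N
  Ry@6 = +876.2923 N

308.776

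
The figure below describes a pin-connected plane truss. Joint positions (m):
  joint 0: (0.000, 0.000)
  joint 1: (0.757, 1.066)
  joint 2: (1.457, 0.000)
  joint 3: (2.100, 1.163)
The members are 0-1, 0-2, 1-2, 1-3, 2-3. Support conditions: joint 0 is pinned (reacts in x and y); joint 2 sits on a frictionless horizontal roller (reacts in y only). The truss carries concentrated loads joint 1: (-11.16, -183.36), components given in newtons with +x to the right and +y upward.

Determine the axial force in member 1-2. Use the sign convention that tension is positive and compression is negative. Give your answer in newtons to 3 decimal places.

-104.202

N=4 nodes, M=5 members, R=3 reactions → 2N=8, M+R=8
member 0 (0-1): L=1.3074, (cx,cy)=(0.5790,0.8153)
member 1 (0-2): L=1.4570, (cx,cy)=(1.0000,0.0000)
member 2 (1-2): L=1.2753, (cx,cy)=(0.5489,-0.8359)
member 3 (1-3): L=1.3465, (cx,cy)=(0.9974,0.0720)
member 4 (2-3): L=1.3289, (cx,cy)=(0.4839,0.8751)
solve A·x = −loads:
  F[0-1] = -118.0604 N (compression)
  F[0-2] = +57.1961 N (tension)
  F[1-2] = -104.2021 N (compression)
  F[1-3] = +0.0000 N (tension)
  F[2-3] = -0.0000 N (compression)
  Rx@0 = +11.1600 N
  Ry@0 = +96.2584 N
  Ry@2 = +87.1016 N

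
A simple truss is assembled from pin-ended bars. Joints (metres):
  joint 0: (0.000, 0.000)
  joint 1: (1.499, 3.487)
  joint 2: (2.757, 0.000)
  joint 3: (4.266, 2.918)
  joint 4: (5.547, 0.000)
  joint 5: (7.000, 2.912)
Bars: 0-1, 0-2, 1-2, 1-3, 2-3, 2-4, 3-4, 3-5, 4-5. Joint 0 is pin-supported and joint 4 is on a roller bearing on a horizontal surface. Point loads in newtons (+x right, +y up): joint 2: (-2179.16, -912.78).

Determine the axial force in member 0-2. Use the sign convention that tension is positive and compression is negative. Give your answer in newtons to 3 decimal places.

N=6 nodes, M=9 members, R=3 reactions → 2N=12, M+R=12
member 0 (0-1): L=3.7955, (cx,cy)=(0.3949,0.9187)
member 1 (0-2): L=2.7570, (cx,cy)=(1.0000,0.0000)
member 2 (1-2): L=3.7070, (cx,cy)=(0.3394,-0.9407)
member 3 (1-3): L=2.8249, (cx,cy)=(0.9795,-0.2014)
member 4 (2-3): L=3.2851, (cx,cy)=(0.4593,0.8883)
member 5 (2-4): L=2.7900, (cx,cy)=(1.0000,0.0000)
member 6 (3-4): L=3.1868, (cx,cy)=(0.4020,-0.9157)
member 7 (3-5): L=2.7340, (cx,cy)=(1.0000,-0.0022)
member 8 (4-5): L=3.2544, (cx,cy)=(0.4465,0.8948)
solve A·x = −loads:
  F[0-1] = -499.7289 N (compression)
  F[0-2] = -1981.7988 N (compression)
  F[1-2] = +573.7816 N (tension)
  F[1-3] = -400.2835 N (compression)
  F[2-3] = +419.9785 N (tension)
  F[2-4] = +199.1630 N (tension)
  F[3-4] = -495.4662 N (compression)
  F[3-5] = +0.0000 N (tension)
  F[4-5] = -0.0000 N (compression)
  Rx@0 = +2179.1600 N
  Ry@0 = +459.1051 N
  Ry@4 = +453.6749 N

-1981.799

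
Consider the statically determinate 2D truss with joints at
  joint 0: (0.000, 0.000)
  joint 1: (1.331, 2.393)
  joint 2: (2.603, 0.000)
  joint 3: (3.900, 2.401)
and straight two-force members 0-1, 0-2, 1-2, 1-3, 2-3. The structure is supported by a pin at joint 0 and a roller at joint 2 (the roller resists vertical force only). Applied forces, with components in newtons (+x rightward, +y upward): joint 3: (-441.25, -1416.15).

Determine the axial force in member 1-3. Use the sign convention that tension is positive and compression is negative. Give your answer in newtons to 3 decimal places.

N=4 nodes, M=5 members, R=3 reactions → 2N=8, M+R=8
member 0 (0-1): L=2.7382, (cx,cy)=(0.4861,0.8739)
member 1 (0-2): L=2.6030, (cx,cy)=(1.0000,0.0000)
member 2 (1-2): L=2.7101, (cx,cy)=(0.4694,-0.8830)
member 3 (1-3): L=2.5690, (cx,cy)=(1.0000,0.0031)
member 4 (2-3): L=2.7289, (cx,cy)=(0.4753,0.8798)
solve A·x = −loads:
  F[0-1] = +341.7022 N (tension)
  F[0-2] = -607.3436 N (compression)
  F[1-2] = -337.0410 N (compression)
  F[1-3] = +324.2894 N (tension)
  F[2-3] = -1610.7111 N (compression)
  Rx@0 = +441.2500 N
  Ry@0 = -298.6190 N
  Ry@2 = +1714.7690 N

324.289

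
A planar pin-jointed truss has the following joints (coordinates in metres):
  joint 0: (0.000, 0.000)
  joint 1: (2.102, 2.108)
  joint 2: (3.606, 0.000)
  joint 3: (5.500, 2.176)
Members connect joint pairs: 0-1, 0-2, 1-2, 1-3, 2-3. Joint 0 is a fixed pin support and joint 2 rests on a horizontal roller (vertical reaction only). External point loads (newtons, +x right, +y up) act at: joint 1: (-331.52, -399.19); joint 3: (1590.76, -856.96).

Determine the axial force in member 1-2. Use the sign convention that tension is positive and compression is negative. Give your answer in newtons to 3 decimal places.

-1721.446

N=4 nodes, M=5 members, R=3 reactions → 2N=8, M+R=8
member 0 (0-1): L=2.9769, (cx,cy)=(0.7061,0.7081)
member 1 (0-2): L=3.6060, (cx,cy)=(1.0000,0.0000)
member 2 (1-2): L=2.5895, (cx,cy)=(0.5808,-0.8140)
member 3 (1-3): L=3.3987, (cx,cy)=(0.9998,0.0200)
member 4 (2-3): L=2.8848, (cx,cy)=(0.6565,0.7543)
solve A·x = −loads:
  F[0-1] = +1482.4405 N (tension)
  F[0-2] = +212.4913 N (tension)
  F[1-2] = -1721.4458 N (compression)
  F[1-3] = +2378.5602 N (tension)
  F[2-3] = -1199.2036 N (compression)
  Rx@0 = -1259.2400 N
  Ry@0 = -1049.7366 N
  Ry@2 = +2305.8866 N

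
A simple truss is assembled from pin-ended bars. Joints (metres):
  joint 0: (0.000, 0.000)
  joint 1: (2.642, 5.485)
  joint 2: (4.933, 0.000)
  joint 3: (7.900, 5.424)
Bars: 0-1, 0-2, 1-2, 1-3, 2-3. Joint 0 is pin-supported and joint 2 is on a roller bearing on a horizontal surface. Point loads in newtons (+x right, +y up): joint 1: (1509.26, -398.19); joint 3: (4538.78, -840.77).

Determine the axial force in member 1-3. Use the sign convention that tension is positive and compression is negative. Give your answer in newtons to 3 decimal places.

N=4 nodes, M=5 members, R=3 reactions → 2N=8, M+R=8
member 0 (0-1): L=6.0881, (cx,cy)=(0.4340,0.9009)
member 1 (0-2): L=4.9330, (cx,cy)=(1.0000,0.0000)
member 2 (1-2): L=5.9442, (cx,cy)=(0.3854,-0.9227)
member 3 (1-3): L=5.2584, (cx,cy)=(0.9999,-0.0116)
member 4 (2-3): L=6.1825, (cx,cy)=(0.4799,0.8773)
solve A·x = −loads:
  F[0-1] = +7758.0130 N (tension)
  F[0-2] = +2681.3817 N (tension)
  F[1-2] = -8068.6202 N (compression)
  F[1-3] = +4967.5044 N (tension)
  F[2-3] = -892.6549 N (compression)
  Rx@0 = -6048.0400 N
  Ry@0 = -6989.4476 N
  Ry@2 = +8228.4076 N

4967.504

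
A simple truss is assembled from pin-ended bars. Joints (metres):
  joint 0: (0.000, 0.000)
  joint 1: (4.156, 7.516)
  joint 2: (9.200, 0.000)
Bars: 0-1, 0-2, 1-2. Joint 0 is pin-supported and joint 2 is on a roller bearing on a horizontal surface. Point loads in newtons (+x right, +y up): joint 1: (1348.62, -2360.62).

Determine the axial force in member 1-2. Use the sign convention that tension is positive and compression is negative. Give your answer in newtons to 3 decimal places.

-2611.136

N=3 nodes, M=3 members, R=3 reactions → 2N=6, M+R=6
member 0 (0-1): L=8.5885, (cx,cy)=(0.4839,0.8751)
member 1 (0-2): L=9.2000, (cx,cy)=(1.0000,0.0000)
member 2 (1-2): L=9.0516, (cx,cy)=(0.5572,-0.8303)
solve A·x = −loads:
  F[0-1] = -219.9369 N (compression)
  F[0-2] = +1455.0479 N (tension)
  F[1-2] = -2611.1361 N (compression)
  Rx@0 = -1348.6200 N
  Ry@0 = +192.4717 N
  Ry@2 = +2168.1483 N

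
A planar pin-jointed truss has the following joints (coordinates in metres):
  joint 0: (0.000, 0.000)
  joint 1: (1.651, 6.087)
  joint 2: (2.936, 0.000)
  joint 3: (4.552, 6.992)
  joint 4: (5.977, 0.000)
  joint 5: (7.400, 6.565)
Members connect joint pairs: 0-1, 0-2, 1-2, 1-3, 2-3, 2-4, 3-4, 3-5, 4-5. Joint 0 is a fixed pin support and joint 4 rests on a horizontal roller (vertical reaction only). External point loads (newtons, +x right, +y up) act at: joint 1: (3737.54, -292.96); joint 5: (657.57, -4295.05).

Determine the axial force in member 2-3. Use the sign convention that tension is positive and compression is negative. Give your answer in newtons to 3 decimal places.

6111.109

N=6 nodes, M=9 members, R=3 reactions → 2N=12, M+R=12
member 0 (0-1): L=6.3069, (cx,cy)=(0.2618,0.9651)
member 1 (0-2): L=2.9360, (cx,cy)=(1.0000,0.0000)
member 2 (1-2): L=6.2212, (cx,cy)=(0.2066,-0.9784)
member 3 (1-3): L=3.0389, (cx,cy)=(0.9546,0.2978)
member 4 (2-3): L=7.1763, (cx,cy)=(0.2252,0.9743)
member 5 (2-4): L=3.0410, (cx,cy)=(1.0000,0.0000)
member 6 (3-4): L=7.1357, (cx,cy)=(0.1997,-0.9799)
member 7 (3-5): L=2.8798, (cx,cy)=(0.9889,-0.1483)
member 8 (4-5): L=6.7175, (cx,cy)=(0.2118,0.9773)
solve A·x = −loads:
  F[0-1] = +5532.0188 N (tension)
  F[0-2] = +2946.9629 N (tension)
  F[1-2] = -6085.3804 N (compression)
  F[1-3] = -1081.5101 N (compression)
  F[2-3] = +6111.1092 N (tension)
  F[2-4] = +313.8768 N (tension)
  F[3-4] = -5983.2638 N (compression)
  F[3-5] = +1555.7423 N (tension)
  F[4-5] = -4158.7585 N (compression)
  Rx@0 = -4395.1100 N
  Ry@0 = -5339.1106 N
  Ry@4 = +9927.1206 N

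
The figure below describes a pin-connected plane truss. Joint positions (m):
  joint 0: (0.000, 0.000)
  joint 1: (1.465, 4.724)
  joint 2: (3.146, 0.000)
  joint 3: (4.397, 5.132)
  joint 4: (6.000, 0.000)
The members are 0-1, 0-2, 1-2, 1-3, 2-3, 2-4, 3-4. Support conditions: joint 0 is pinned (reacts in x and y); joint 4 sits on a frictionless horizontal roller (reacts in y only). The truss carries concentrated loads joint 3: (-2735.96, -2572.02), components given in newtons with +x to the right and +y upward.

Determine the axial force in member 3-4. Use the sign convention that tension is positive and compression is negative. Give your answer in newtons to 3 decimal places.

N=5 nodes, M=7 members, R=3 reactions → 2N=10, M+R=10
member 0 (0-1): L=4.9459, (cx,cy)=(0.2962,0.9551)
member 1 (0-2): L=3.1460, (cx,cy)=(1.0000,0.0000)
member 2 (1-2): L=5.0142, (cx,cy)=(0.3352,-0.9421)
member 3 (1-3): L=2.9603, (cx,cy)=(0.9905,0.1378)
member 4 (2-3): L=5.2823, (cx,cy)=(0.2368,0.9716)
member 5 (2-4): L=2.8540, (cx,cy)=(1.0000,0.0000)
member 6 (3-4): L=5.3765, (cx,cy)=(0.2981,-0.9545)
solve A·x = −loads:
  F[0-1] = -3169.5483 N (compression)
  F[0-2] = -1797.1332 N (compression)
  F[1-2] = +2929.5415 N (tension)
  F[1-3] = -1939.4640 N (compression)
  F[2-3] = -2840.8252 N (compression)
  F[2-4] = -142.2134 N (compression)
  F[3-4] = +476.9894 N (tension)
  Rx@0 = +2735.9600 N
  Ry@0 = +3027.3158 N
  Ry@4 = -455.2958 N

476.989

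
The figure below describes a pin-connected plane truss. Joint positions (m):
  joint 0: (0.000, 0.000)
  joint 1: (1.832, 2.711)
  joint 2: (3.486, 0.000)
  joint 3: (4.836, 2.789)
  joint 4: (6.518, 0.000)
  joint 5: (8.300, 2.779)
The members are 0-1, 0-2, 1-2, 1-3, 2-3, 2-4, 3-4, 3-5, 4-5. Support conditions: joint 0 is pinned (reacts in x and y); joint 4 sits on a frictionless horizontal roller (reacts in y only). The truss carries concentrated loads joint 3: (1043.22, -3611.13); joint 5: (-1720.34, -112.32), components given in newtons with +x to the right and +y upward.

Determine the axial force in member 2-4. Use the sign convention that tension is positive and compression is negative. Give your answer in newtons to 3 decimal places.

1383.262

N=6 nodes, M=9 members, R=3 reactions → 2N=12, M+R=12
member 0 (0-1): L=3.2720, (cx,cy)=(0.5599,0.8286)
member 1 (0-2): L=3.4860, (cx,cy)=(1.0000,0.0000)
member 2 (1-2): L=3.1757, (cx,cy)=(0.5208,-0.8537)
member 3 (1-3): L=3.0050, (cx,cy)=(0.9997,0.0260)
member 4 (2-3): L=3.0986, (cx,cy)=(0.4357,0.9001)
member 5 (2-4): L=3.0320, (cx,cy)=(1.0000,0.0000)
member 6 (3-4): L=3.2569, (cx,cy)=(0.5164,-0.8563)
member 7 (3-5): L=3.4640, (cx,cy)=(1.0000,-0.0029)
member 8 (4-5): L=3.3013, (cx,cy)=(0.5398,0.8418)
solve A·x = −loads:
  F[0-1] = -1434.1310 N (compression)
  F[0-2] = +125.8621 N (tension)
  F[1-2] = +1346.1995 N (tension)
  F[1-3] = -1504.6244 N (compression)
  F[2-3] = -1276.7506 N (compression)
  F[2-4] = +1383.2617 N (tension)
  F[3-4] = -2823.8372 N (compression)
  F[3-5] = -1645.2774 N (compression)
  F[4-5] = -139.0709 N (compression)
  Rx@0 = +677.1200 N
  Ry@0 = +1188.2557 N
  Ry@4 = +2535.1943 N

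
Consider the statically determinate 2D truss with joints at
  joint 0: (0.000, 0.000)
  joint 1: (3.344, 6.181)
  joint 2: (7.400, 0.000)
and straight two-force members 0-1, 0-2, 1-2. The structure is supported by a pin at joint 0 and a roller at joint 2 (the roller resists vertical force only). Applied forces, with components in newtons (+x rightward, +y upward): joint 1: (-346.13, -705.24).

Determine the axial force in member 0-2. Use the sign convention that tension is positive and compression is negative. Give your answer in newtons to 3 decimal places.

19.411

N=3 nodes, M=3 members, R=3 reactions → 2N=6, M+R=6
member 0 (0-1): L=7.0276, (cx,cy)=(0.4758,0.8795)
member 1 (0-2): L=7.4000, (cx,cy)=(1.0000,0.0000)
member 2 (1-2): L=7.3930, (cx,cy)=(0.5486,-0.8361)
solve A·x = −loads:
  F[0-1] = -768.2032 N (compression)
  F[0-2] = +19.4106 N (tension)
  F[1-2] = -35.3802 N (compression)
  Rx@0 = +346.1300 N
  Ry@0 = +675.6599 N
  Ry@2 = +29.5801 N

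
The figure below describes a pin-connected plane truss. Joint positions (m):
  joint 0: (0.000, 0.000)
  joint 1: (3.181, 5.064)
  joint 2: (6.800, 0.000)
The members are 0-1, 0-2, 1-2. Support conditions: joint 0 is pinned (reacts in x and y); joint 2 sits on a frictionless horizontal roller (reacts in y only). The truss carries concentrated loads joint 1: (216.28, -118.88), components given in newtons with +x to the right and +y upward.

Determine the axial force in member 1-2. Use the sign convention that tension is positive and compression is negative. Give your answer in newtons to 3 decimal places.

N=3 nodes, M=3 members, R=3 reactions → 2N=6, M+R=6
member 0 (0-1): L=5.9802, (cx,cy)=(0.5319,0.8468)
member 1 (0-2): L=6.8000, (cx,cy)=(1.0000,0.0000)
member 2 (1-2): L=6.2242, (cx,cy)=(0.5814,-0.8136)
solve A·x = −loads:
  F[0-1] = +115.4902 N (tension)
  F[0-2] = +154.8483 N (tension)
  F[1-2] = -266.3205 N (compression)
  Rx@0 = -216.2800 N
  Ry@0 = -97.7964 N
  Ry@2 = +216.6764 N

-266.321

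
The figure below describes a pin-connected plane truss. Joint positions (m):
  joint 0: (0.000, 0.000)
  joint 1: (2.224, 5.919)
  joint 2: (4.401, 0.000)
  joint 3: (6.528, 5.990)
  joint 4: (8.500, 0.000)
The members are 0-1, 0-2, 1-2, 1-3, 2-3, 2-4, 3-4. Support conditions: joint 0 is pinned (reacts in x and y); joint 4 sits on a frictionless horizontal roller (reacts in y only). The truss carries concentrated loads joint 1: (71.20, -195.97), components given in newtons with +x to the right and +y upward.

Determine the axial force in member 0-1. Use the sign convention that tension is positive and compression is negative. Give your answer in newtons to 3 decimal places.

N=5 nodes, M=7 members, R=3 reactions → 2N=10, M+R=10
member 0 (0-1): L=6.3230, (cx,cy)=(0.3517,0.9361)
member 1 (0-2): L=4.4010, (cx,cy)=(1.0000,0.0000)
member 2 (1-2): L=6.3067, (cx,cy)=(0.3452,-0.9385)
member 3 (1-3): L=4.3046, (cx,cy)=(0.9999,0.0165)
member 4 (2-3): L=6.3564, (cx,cy)=(0.3346,0.9424)
member 5 (2-4): L=4.0990, (cx,cy)=(1.0000,0.0000)
member 6 (3-4): L=6.3063, (cx,cy)=(0.3127,-0.9499)
solve A·x = −loads:
  F[0-1] = -101.6072 N (compression)
  F[0-2] = +106.9383 N (tension)
  F[1-2] = -108.6809 N (compression)
  F[1-3] = -69.4321 N (compression)
  F[2-3] = +108.2403 N (tension)
  F[2-4] = +33.2031 N (tension)
  F[3-4] = -106.1802 N (compression)
  Rx@0 = -71.2000 N
  Ry@0 = +95.1147 N
  Ry@4 = +100.8553 N

-101.607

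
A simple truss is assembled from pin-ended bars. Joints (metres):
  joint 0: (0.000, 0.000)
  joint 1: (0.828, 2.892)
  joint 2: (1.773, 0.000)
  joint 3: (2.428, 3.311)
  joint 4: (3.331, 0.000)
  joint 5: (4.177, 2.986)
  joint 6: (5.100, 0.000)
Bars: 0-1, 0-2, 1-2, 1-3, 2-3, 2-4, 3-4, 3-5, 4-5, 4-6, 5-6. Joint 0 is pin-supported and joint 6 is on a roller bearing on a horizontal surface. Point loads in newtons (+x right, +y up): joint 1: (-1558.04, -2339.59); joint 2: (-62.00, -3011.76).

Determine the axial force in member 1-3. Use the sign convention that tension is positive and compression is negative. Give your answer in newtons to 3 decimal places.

-595.242

N=7 nodes, M=11 members, R=3 reactions → 2N=14, M+R=14
member 0 (0-1): L=3.0082, (cx,cy)=(0.2752,0.9614)
member 1 (0-2): L=1.7730, (cx,cy)=(1.0000,0.0000)
member 2 (1-2): L=3.0425, (cx,cy)=(0.3106,-0.9505)
member 3 (1-3): L=1.6540, (cx,cy)=(0.9674,0.2533)
member 4 (2-3): L=3.3752, (cx,cy)=(0.1941,0.9810)
member 5 (2-4): L=1.5580, (cx,cy)=(1.0000,0.0000)
member 6 (3-4): L=3.4319, (cx,cy)=(0.2631,-0.9648)
member 7 (3-5): L=1.7789, (cx,cy)=(0.9832,-0.1827)
member 8 (4-5): L=3.1035, (cx,cy)=(0.2726,0.9621)
member 9 (4-6): L=1.7690, (cx,cy)=(1.0000,0.0000)
member 10 (5-6): L=3.1254, (cx,cy)=(0.2953,-0.9554)
solve A·x = −loads:
  F[0-1] = -5001.1600 N (compression)
  F[0-2] = -243.4810 N (compression)
  F[1-2] = +2438.1899 N (tension)
  F[1-3] = -595.2424 N (compression)
  F[2-3] = +707.6154 N (tension)
  F[2-4] = +438.5021 N (tension)
  F[3-4] = -504.3131 N (compression)
  F[3-5] = -311.0435 N (compression)
  F[4-5] = +505.6939 N (tension)
  F[4-6] = +167.9602 N (tension)
  F[5-6] = -568.7354 N (compression)
  Rx@0 = +1620.0400 N
  Ry@0 = +4807.9815 N
  Ry@6 = +543.3685 N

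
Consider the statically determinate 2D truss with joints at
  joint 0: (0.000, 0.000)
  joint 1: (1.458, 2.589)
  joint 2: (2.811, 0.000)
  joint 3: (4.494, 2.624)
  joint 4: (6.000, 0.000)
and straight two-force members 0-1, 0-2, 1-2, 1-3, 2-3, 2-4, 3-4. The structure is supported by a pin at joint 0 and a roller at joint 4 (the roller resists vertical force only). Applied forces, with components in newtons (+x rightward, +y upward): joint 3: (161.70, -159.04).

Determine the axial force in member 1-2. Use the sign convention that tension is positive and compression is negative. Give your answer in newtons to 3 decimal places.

N=5 nodes, M=7 members, R=3 reactions → 2N=10, M+R=10
member 0 (0-1): L=2.9713, (cx,cy)=(0.4907,0.8713)
member 1 (0-2): L=2.8110, (cx,cy)=(1.0000,0.0000)
member 2 (1-2): L=2.9212, (cx,cy)=(0.4632,-0.8863)
member 3 (1-3): L=3.0362, (cx,cy)=(0.9999,0.0115)
member 4 (2-3): L=3.1173, (cx,cy)=(0.5399,0.8417)
member 5 (2-4): L=3.1890, (cx,cy)=(1.0000,0.0000)
member 6 (3-4): L=3.0255, (cx,cy)=(0.4978,-0.8673)
solve A·x = −loads:
  F[0-1] = +35.3456 N (tension)
  F[0-2] = +144.3562 N (tension)
  F[1-2] = -34.3174 N (compression)
  F[1-3] = +33.2405 N (tension)
  F[2-3] = +36.1329 N (tension)
  F[2-4] = +108.9541 N (tension)
  F[3-4] = -218.8821 N (compression)
  Rx@0 = -161.7000 N
  Ry@0 = -30.7978 N
  Ry@4 = +189.8378 N

-34.317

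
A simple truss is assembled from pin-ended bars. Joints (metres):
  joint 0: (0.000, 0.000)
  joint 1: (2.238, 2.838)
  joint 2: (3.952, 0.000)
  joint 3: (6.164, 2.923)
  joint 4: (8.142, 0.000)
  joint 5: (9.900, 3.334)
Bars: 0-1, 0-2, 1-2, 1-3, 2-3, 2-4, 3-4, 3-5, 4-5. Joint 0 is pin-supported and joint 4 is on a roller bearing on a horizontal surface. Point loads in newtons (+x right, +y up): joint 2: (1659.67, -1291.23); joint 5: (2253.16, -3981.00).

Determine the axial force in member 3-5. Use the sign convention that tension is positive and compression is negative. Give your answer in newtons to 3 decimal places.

N=6 nodes, M=9 members, R=3 reactions → 2N=12, M+R=12
member 0 (0-1): L=3.6143, (cx,cy)=(0.6192,0.7852)
member 1 (0-2): L=3.9520, (cx,cy)=(1.0000,0.0000)
member 2 (1-2): L=3.3154, (cx,cy)=(0.5170,-0.8560)
member 3 (1-3): L=3.9269, (cx,cy)=(0.9998,0.0216)
member 4 (2-3): L=3.6656, (cx,cy)=(0.6034,0.7974)
member 5 (2-4): L=4.1900, (cx,cy)=(1.0000,0.0000)
member 6 (3-4): L=3.5294, (cx,cy)=(0.5604,-0.8282)
member 7 (3-5): L=3.7585, (cx,cy)=(0.9940,0.1094)
member 8 (4-5): L=3.7691, (cx,cy)=(0.4664,0.8846)
solve A·x = −loads:
  F[0-1] = +1423.4284 N (tension)
  F[0-2] = +3031.4238 N (tension)
  F[1-2] = -1266.8769 N (compression)
  F[1-3] = +1536.7131 N (tension)
  F[2-3] = +2979.2529 N (tension)
  F[2-4] = -1081.0014 N (compression)
  F[3-4] = -2294.9341 N (compression)
  F[3-5] = +4648.2106 N (tension)
  F[4-5] = -5075.1568 N (compression)
  Rx@0 = -3912.8300 N
  Ry@0 = -1117.7081 N
  Ry@4 = +6389.9381 N

4648.211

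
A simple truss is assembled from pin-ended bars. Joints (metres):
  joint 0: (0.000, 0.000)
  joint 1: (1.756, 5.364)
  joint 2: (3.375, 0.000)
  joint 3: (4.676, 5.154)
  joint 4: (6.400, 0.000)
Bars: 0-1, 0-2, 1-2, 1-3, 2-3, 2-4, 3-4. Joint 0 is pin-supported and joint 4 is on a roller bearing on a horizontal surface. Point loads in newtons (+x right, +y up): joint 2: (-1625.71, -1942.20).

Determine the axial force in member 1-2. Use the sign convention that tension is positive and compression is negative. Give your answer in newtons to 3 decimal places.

1003.249

N=5 nodes, M=7 members, R=3 reactions → 2N=10, M+R=10
member 0 (0-1): L=5.6441, (cx,cy)=(0.3111,0.9504)
member 1 (0-2): L=3.3750, (cx,cy)=(1.0000,0.0000)
member 2 (1-2): L=5.6030, (cx,cy)=(0.2890,-0.9573)
member 3 (1-3): L=2.9275, (cx,cy)=(0.9974,-0.0717)
member 4 (2-3): L=5.3157, (cx,cy)=(0.2447,0.9696)
member 5 (2-4): L=3.0250, (cx,cy)=(1.0000,0.0000)
member 6 (3-4): L=5.4347, (cx,cy)=(0.3172,-0.9484)
solve A·x = −loads:
  F[0-1] = -965.9317 N (compression)
  F[0-2] = -1325.1888 N (compression)
  F[1-2] = +1003.2492 N (tension)
  F[1-3] = -591.9371 N (compression)
  F[2-3] = +1012.5406 N (tension)
  F[2-4] = +342.5947 N (tension)
  F[3-4] = -1079.9866 N (compression)
  Rx@0 = +1625.7100 N
  Ry@0 = +917.9930 N
  Ry@4 = +1024.2070 N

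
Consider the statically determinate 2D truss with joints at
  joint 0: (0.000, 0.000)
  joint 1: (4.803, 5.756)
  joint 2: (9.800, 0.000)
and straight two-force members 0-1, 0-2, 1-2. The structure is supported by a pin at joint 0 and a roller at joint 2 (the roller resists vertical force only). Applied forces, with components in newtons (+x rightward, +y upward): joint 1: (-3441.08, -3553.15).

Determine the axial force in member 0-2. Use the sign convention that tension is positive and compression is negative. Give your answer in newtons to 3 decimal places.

-242.820

N=3 nodes, M=3 members, R=3 reactions → 2N=6, M+R=6
member 0 (0-1): L=7.4967, (cx,cy)=(0.6407,0.7678)
member 1 (0-2): L=9.8000, (cx,cy)=(1.0000,0.0000)
member 2 (1-2): L=7.6224, (cx,cy)=(0.6556,-0.7551)
solve A·x = −loads:
  F[0-1] = -4991.9557 N (compression)
  F[0-2] = -242.8196 N (compression)
  F[1-2] = +370.3976 N (tension)
  Rx@0 = +3441.0800 N
  Ry@0 = +3832.8517 N
  Ry@2 = -279.7017 N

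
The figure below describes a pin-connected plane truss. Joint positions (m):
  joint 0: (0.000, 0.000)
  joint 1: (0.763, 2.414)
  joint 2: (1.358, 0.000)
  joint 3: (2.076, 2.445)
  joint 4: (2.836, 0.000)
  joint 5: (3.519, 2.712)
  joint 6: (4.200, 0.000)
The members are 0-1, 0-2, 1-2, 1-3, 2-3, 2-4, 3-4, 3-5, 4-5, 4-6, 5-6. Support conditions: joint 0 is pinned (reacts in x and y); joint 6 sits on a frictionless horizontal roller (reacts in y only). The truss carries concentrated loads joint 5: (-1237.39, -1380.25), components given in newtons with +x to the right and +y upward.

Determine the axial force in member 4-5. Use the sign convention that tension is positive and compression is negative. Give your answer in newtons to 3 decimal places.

N=7 nodes, M=11 members, R=3 reactions → 2N=14, M+R=14
member 0 (0-1): L=2.5317, (cx,cy)=(0.3014,0.9535)
member 1 (0-2): L=1.3580, (cx,cy)=(1.0000,0.0000)
member 2 (1-2): L=2.4862, (cx,cy)=(0.2393,-0.9709)
member 3 (1-3): L=1.3134, (cx,cy)=(0.9997,0.0236)
member 4 (2-3): L=2.5482, (cx,cy)=(0.2818,0.9595)
member 5 (2-4): L=1.4780, (cx,cy)=(1.0000,0.0000)
member 6 (3-4): L=2.5604, (cx,cy)=(0.2968,-0.9549)
member 7 (3-5): L=1.4675, (cx,cy)=(0.9833,0.1819)
member 8 (4-5): L=2.7967, (cx,cy)=(0.2442,0.9697)
member 9 (4-6): L=1.3640, (cx,cy)=(1.0000,0.0000)
member 10 (5-6): L=2.7962, (cx,cy)=(0.2435,-0.9699)
solve A·x = −loads:
  F[0-1] = -1072.6719 N (compression)
  F[0-2] = -914.1112 N (compression)
  F[1-2] = +1039.4982 N (tension)
  F[1-3] = -572.2073 N (compression)
  F[2-3] = -1051.9111 N (compression)
  F[2-4] = -368.9529 N (compression)
  F[3-4] = +853.6984 N (tension)
  F[3-5] = -1140.8821 N (compression)
  F[4-5] = -840.6782 N (compression)
  F[4-6] = +89.7584 N (tension)
  F[5-6] = -368.5491 N (compression)
  Rx@0 = +1237.3900 N
  Ry@0 = +1022.7981 N
  Ry@6 = +357.4519 N

-840.678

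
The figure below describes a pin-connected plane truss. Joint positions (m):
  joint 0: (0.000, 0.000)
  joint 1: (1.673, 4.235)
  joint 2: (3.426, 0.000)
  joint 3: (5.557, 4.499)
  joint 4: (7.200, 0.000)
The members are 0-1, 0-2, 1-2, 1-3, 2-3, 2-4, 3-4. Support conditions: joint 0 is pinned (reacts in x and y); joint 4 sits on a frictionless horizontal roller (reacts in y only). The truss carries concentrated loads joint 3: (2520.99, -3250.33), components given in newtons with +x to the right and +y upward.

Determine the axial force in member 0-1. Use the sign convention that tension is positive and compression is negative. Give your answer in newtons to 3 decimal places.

896.246

N=5 nodes, M=7 members, R=3 reactions → 2N=10, M+R=10
member 0 (0-1): L=4.5535, (cx,cy)=(0.3674,0.9301)
member 1 (0-2): L=3.4260, (cx,cy)=(1.0000,0.0000)
member 2 (1-2): L=4.5835, (cx,cy)=(0.3825,-0.9240)
member 3 (1-3): L=3.8930, (cx,cy)=(0.9977,0.0678)
member 4 (2-3): L=4.9782, (cx,cy)=(0.4281,0.9037)
member 5 (2-4): L=3.7740, (cx,cy)=(1.0000,0.0000)
member 6 (3-4): L=4.7896, (cx,cy)=(0.3430,-0.9393)
solve A·x = −loads:
  F[0-1] = +896.2462 N (tension)
  F[0-2] = +2191.6988 N (tension)
  F[1-2] = -853.9015 N (compression)
  F[1-3] = +657.3885 N (tension)
  F[2-3] = +873.0116 N (tension)
  F[2-4] = +1491.4055 N (tension)
  F[3-4] = -4347.6958 N (compression)
  Rx@0 = -2520.9900 N
  Ry@0 = -833.5614 N
  Ry@4 = +4083.8914 N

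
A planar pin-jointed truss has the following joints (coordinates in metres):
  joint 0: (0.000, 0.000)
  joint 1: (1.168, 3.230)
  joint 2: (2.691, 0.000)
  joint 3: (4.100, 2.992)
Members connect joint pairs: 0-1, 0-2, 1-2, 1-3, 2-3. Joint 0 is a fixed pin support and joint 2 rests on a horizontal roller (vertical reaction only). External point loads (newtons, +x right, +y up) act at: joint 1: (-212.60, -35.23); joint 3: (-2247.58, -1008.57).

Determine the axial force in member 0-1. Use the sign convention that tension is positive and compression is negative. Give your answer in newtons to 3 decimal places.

-2388.356

N=4 nodes, M=5 members, R=3 reactions → 2N=8, M+R=8
member 0 (0-1): L=3.4347, (cx,cy)=(0.3401,0.9404)
member 1 (0-2): L=2.6910, (cx,cy)=(1.0000,0.0000)
member 2 (1-2): L=3.5711, (cx,cy)=(0.4265,-0.9045)
member 3 (1-3): L=2.9416, (cx,cy)=(0.9967,-0.0809)
member 4 (2-3): L=3.3072, (cx,cy)=(0.4260,0.9047)
solve A·x = −loads:
  F[0-1] = -2388.3557 N (compression)
  F[0-2] = -1647.9972 N (compression)
  F[1-2] = +2597.4509 N (tension)
  F[1-3] = -1712.9716 N (compression)
  F[2-3] = -1267.9992 N (compression)
  Rx@0 = +2460.1800 N
  Ry@0 = +2246.0191 N
  Ry@2 = -1202.2191 N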